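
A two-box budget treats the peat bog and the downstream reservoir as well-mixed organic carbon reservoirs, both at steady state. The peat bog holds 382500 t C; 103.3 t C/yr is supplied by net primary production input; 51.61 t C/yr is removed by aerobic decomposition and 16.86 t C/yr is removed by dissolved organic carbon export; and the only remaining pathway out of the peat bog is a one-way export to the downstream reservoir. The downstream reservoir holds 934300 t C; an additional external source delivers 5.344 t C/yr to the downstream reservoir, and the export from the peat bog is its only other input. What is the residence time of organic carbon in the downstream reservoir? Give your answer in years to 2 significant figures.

23000 yr

Balance the peat bog: ΣF_in = 103.30 t C/yr.
Export to the downstream reservoir = ΣF_in − (51.61 + 16.86) = 34.830 t C/yr.
Total input to the downstream reservoir = 34.830 + 5.344 = 40.174 t C/yr; at steady state this equals its total output.
τ = M / F = 934300 / 40.174 = 23260 yr.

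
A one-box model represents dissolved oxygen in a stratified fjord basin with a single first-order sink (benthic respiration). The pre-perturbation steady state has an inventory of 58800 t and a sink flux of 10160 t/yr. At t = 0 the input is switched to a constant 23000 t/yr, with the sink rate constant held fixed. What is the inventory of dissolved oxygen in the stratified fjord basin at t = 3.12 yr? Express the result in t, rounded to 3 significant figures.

Residence time τ = M₀/F₀ = 5.787 yr. The eventual steady state is M_∞ = M₀·(F₁/F₀) = 58800 × 23000/10160 = 133110 t.
The anomaly ΔM(t) = M(t) − M_∞ decays as ΔM₀·e^(−t/τ) with ΔM₀ = 58800 − 133110 = −74310 t.
At t = 3.12 yr, e^(−t/τ) = e^(−0.5391) = 0.5833, so ΔM = −43340 t and M = 133110 − 43340 = 89767 t.

89800 t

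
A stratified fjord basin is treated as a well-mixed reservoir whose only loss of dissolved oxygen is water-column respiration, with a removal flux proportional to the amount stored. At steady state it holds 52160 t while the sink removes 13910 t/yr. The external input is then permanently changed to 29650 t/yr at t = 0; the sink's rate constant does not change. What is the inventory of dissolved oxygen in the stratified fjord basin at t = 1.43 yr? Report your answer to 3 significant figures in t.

The sink rate constant is k = F₀/M₀ = 13910/52160 = 0.2667 yr⁻¹.
Solving dM/dt = F₁ − kM with M(0) = M₀ gives M(t) = F₁/k + (M₀ − F₁/k)·e^(−kt).
F₁/k = 29650/0.2667 = 111180 t; kt = 0.2667 × 1.43 = 0.3814, e^(−kt) = 0.6829.
M(1.43) = 111180 + (52160 − 111180) × 0.6829 = 111180 − 40310 = 70874 t.

70900 t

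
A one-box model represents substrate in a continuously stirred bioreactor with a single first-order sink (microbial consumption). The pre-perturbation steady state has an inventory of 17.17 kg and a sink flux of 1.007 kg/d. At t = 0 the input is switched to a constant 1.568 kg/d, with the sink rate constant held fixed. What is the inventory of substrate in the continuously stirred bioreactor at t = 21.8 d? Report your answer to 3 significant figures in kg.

The sink rate constant is k = F₀/M₀ = 1.007/17.17 = 0.05865 d⁻¹.
Solving dM/dt = F₁ − kM with M(0) = M₀ gives M(t) = F₁/k + (M₀ − F₁/k)·e^(−kt).
F₁/k = 1.568/0.05865 = 26.735 kg; kt = 0.05865 × 21.8 = 1.279, e^(−kt) = 0.2784.
M(21.8) = 26.735 + (17.17 − 26.735) × 0.2784 = 26.735 − 2.663 = 24.072 kg.

24.1 kg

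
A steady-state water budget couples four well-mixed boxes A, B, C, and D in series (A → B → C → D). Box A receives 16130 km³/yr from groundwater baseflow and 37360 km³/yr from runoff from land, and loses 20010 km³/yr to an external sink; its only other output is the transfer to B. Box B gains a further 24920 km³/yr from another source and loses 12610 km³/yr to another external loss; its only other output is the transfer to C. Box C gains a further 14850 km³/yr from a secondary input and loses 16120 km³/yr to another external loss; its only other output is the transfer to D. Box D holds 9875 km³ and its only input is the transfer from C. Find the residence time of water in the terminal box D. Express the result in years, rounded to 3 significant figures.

0.222 yr

Box A: F(A→B) = (16130 + 37360) − 20010 = 33480 km³/yr.
Box B: F(B→C) = (33480 + 24920) − 12610 = 45790 km³/yr.
Box C: F(C→D) = (45790 + 14850) − 16120 = 44520 km³/yr.
Box D throughput = its input = 44520 km³/yr; τ = 9875 / 44520 = 0.2218 yr.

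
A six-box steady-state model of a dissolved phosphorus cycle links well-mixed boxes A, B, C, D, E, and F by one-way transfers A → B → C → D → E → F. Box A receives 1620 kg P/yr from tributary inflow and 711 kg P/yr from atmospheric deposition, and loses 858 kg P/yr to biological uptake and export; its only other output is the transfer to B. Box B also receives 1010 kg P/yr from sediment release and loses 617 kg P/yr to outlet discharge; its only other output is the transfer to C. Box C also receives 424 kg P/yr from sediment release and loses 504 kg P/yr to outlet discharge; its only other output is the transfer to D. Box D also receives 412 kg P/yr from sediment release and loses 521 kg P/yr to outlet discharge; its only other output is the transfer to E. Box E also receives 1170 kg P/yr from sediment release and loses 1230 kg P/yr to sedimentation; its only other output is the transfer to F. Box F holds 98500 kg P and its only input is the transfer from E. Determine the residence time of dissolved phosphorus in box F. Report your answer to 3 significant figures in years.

60.9 yr

Box A: F(A→B) = (1620 + 711) − 858 = 1473.0 kg P/yr.
Box B: F(B→C) = (1473.0 + 1010) − 617 = 1866.0 kg P/yr.
Box C: F(C→D) = (1866.0 + 424) − 504 = 1786.0 kg P/yr.
Box D: F(D→E) = (1786.0 + 412) − 521 = 1677.0 kg P/yr.
Box E: F(E→F) = (1677.0 + 1170) − 1230 = 1617.0 kg P/yr.
Box F throughput = its input = 1617.0 kg P/yr; τ = 98500 / 1617.0 = 60.92 yr.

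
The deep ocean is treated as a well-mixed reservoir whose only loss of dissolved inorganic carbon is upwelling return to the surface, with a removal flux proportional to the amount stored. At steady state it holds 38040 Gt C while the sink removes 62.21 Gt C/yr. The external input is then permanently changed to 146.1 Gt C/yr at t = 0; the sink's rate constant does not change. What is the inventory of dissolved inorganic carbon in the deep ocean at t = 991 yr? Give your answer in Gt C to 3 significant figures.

τ = M₀/F₀ = 38040/62.21 = 611.5 yr; rate constant k = 1/τ.
New steady state M_∞ = F₁/k = F₁·τ = 146.1 × 611.5 = 89337 Gt C.
M(t) = M_∞ + (M₀ − M_∞)·e^(−t/τ); t/τ = 991/611.5 = 1.621, so e^(−t/τ) = 0.1978.
M(t) = 89337 − 51300 × 0.1978 = 79192 Gt C.

79200 Gt C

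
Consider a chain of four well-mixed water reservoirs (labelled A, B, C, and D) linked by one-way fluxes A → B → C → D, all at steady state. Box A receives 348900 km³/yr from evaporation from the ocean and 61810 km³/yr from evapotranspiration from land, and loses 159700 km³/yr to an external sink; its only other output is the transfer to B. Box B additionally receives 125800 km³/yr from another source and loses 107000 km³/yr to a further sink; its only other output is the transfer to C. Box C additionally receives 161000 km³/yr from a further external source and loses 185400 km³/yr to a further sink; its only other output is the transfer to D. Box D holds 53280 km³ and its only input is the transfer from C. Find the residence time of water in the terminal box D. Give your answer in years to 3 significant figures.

Box A: F(A→B) = (348900 + 61810) − 159700 = 251010 km³/yr.
Box B: F(B→C) = (251010 + 125800) − 107000 = 269810 km³/yr.
Box C: F(C→D) = (269810 + 161000) − 185400 = 245410 km³/yr.
Box D throughput = its input = 245410 km³/yr; τ = 53280 / 245410 = 0.2171 yr.

0.217 yr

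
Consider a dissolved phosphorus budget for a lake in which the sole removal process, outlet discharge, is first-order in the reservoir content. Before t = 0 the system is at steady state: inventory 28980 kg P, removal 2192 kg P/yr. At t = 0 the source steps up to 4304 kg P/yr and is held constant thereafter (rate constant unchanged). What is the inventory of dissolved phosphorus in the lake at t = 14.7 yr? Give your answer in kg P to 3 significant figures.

47700 kg P

Residence time τ = M₀/F₀ = 13.22 yr. The eventual steady state is M_∞ = M₀·(F₁/F₀) = 28980 × 4304/2192 = 56902 kg P.
The anomaly ΔM(t) = M(t) − M_∞ decays as ΔM₀·e^(−t/τ) with ΔM₀ = 28980 − 56902 = −27920 kg P.
At t = 14.7 yr, e^(−t/τ) = e^(−1.112) = 0.3289, so ΔM = −9185 kg P and M = 56902 − 9185 = 47718 kg P.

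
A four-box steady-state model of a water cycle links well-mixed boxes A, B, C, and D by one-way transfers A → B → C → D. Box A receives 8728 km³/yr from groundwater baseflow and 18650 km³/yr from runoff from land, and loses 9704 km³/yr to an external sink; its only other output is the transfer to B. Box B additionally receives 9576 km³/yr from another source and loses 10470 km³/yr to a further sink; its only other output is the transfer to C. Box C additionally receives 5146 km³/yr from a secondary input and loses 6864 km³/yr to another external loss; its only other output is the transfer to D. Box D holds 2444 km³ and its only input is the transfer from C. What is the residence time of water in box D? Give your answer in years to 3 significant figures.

0.162 yr

Box A: F(A→B) = (8728 + 18650) − 9704 = 17674 km³/yr.
Box B: F(B→C) = (17674 + 9576) − 10470 = 16780 km³/yr.
Box C: F(C→D) = (16780 + 5146) − 6864 = 15062 km³/yr.
Box D throughput = its input = 15062 km³/yr; τ = 2444 / 15062 = 0.1623 yr.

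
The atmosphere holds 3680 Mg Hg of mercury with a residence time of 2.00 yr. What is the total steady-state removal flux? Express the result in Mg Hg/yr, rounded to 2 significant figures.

1800 Mg Hg/yr

F = M / τ = 3680 / 2.00 = 1840 Mg Hg/yr.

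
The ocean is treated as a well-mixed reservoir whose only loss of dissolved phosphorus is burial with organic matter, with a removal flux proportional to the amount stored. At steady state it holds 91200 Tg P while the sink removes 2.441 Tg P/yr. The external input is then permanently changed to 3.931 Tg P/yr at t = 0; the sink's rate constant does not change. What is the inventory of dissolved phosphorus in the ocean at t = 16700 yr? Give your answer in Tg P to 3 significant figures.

τ = M₀/F₀ = 91200/2.441 = 37360 yr; rate constant k = 1/τ.
New steady state M_∞ = F₁/k = F₁·τ = 3.931 × 37360 = 146870 Tg P.
M(t) = M_∞ + (M₀ − M_∞)·e^(−t/τ); t/τ = 16700/37360 = 0.4470, so e^(−t/τ) = 0.6396.
M(t) = 146870 − 55670 × 0.6396 = 111270 Tg P.

111000 Tg P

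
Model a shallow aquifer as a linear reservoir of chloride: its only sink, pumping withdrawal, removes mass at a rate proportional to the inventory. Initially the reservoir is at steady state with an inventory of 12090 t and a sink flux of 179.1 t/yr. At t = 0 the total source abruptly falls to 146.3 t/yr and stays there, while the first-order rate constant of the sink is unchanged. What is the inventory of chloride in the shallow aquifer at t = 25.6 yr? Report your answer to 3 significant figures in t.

τ = M₀/F₀ = 12090/179.1 = 67.50 yr; rate constant k = 1/τ.
New steady state M_∞ = F₁/k = F₁·τ = 146.3 × 67.50 = 9875.9 t.
M(t) = M_∞ + (M₀ − M_∞)·e^(−t/τ); t/τ = 25.6/67.50 = 0.3792, so e^(−t/τ) = 0.6844.
M(t) = 9875.9 + 2214 × 0.6844 = 11391 t.

11400 t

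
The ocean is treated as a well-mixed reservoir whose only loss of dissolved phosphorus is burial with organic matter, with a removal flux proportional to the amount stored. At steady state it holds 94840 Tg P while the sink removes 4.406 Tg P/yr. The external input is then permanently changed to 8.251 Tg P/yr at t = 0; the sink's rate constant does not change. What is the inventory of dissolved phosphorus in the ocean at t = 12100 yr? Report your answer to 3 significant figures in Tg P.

130000 Tg P

τ = M₀/F₀ = 94840/4.406 = 21530 yr; rate constant k = 1/τ.
New steady state M_∞ = F₁/k = F₁·τ = 8.251 × 21530 = 177600 Tg P.
M(t) = M_∞ + (M₀ − M_∞)·e^(−t/τ); t/τ = 12100/21530 = 0.5621, so e^(−t/τ) = 0.5700.
M(t) = 177600 − 82760 × 0.5700 = 130430 Tg P.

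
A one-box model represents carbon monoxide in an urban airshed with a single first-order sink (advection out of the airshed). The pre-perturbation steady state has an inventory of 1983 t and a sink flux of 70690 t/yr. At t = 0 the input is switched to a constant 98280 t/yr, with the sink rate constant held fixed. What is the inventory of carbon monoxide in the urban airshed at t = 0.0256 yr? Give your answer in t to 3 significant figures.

The sink rate constant is k = F₀/M₀ = 70690/1983 = 35.65 yr⁻¹.
Solving dM/dt = F₁ − kM with M(0) = M₀ gives M(t) = F₁/k + (M₀ − F₁/k)·e^(−kt).
F₁/k = 98280/35.65 = 2757.0 t; kt = 35.65 × 0.0256 = 0.9126, e^(−kt) = 0.4015.
M(0.0256) = 2757.0 + (1983 − 2757.0) × 0.4015 = 2757.0 − 310.7 = 2446.2 t.

2450 t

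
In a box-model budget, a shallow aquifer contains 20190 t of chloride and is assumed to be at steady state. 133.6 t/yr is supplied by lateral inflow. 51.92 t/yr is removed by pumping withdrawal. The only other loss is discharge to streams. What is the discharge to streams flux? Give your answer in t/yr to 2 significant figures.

At steady state ΣF_in = ΣF_out.
ΣF_in = 133.60 t/yr.
Discharge to streams flux = ΣF_in − (51.92) = 133.60 − 51.92 = 81.68 t/yr.

82 t/yr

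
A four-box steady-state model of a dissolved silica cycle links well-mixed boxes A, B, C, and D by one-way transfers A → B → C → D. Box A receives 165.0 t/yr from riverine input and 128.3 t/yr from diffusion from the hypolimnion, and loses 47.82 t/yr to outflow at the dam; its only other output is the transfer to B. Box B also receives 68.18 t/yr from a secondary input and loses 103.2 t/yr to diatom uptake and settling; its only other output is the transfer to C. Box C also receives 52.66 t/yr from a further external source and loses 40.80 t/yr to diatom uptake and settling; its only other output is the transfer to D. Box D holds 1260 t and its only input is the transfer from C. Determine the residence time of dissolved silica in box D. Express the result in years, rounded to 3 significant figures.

Box A: F(A→B) = (165.0 + 128.3) − 47.82 = 245.48 t/yr.
Box B: F(B→C) = (245.48 + 68.18) − 103.2 = 210.46 t/yr.
Box C: F(C→D) = (210.46 + 52.66) − 40.80 = 222.32 t/yr.
Box D throughput = its input = 222.32 t/yr; τ = 1260 / 222.32 = 5.668 yr.

5.67 yr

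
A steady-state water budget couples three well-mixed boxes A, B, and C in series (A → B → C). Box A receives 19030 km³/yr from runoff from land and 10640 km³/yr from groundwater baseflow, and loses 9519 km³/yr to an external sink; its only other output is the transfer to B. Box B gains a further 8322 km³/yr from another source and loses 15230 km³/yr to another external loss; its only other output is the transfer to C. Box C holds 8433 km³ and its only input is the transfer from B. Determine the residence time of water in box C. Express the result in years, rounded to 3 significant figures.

0.637 yr

Box A: F(A→B) = (19030 + 10640) − 9519 = 20151 km³/yr.
Box B: F(B→C) = (20151 + 8322) − 15230 = 13243 km³/yr.
Box C throughput = its input = 13243 km³/yr; τ = 8433 / 13243 = 0.6368 yr.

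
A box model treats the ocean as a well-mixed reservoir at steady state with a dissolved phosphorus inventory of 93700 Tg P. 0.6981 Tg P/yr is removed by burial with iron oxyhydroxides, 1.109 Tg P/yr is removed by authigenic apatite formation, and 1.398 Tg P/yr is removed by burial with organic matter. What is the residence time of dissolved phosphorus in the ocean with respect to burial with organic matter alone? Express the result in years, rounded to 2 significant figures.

Residence time with respect to a single sink: τ = M / F_sink.
τ = 93700 / 1.398 = 67020 yr.

67000 yr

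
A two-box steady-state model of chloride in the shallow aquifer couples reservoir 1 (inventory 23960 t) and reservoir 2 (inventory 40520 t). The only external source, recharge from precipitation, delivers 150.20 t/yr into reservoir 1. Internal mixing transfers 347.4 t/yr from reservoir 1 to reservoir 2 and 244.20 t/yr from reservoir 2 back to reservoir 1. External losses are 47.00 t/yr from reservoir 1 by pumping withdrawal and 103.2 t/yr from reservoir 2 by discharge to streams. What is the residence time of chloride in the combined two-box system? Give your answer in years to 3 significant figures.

Residence time in the combined system uses the total inventory and the total *external* removal — internal exchanges between the two boxes cancel.
M_total = 23960 + 40520 = 64480 t.
ΣF_external_out = 47.00 + 103.2 = 150.20 t/yr.
τ = M_total / ΣF_ext = 64480 / 150.20 = 429.3 yr.

429 yr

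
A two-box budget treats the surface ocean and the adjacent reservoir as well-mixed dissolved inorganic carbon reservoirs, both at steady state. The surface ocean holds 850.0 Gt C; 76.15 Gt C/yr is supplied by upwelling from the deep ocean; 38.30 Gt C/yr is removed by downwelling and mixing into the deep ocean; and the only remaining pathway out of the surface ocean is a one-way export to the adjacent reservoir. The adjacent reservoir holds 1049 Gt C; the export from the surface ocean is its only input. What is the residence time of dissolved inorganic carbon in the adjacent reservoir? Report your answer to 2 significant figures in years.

Balance the surface ocean: ΣF_in = 76.150 Gt C/yr.
Export to the adjacent reservoir = ΣF_in − (38.30) = 37.850 Gt C/yr.
At steady state the output of the adjacent reservoir equals its input, 37.850 Gt C/yr.
τ = M / F = 1049 / 37.850 = 27.71 yr.

28 yr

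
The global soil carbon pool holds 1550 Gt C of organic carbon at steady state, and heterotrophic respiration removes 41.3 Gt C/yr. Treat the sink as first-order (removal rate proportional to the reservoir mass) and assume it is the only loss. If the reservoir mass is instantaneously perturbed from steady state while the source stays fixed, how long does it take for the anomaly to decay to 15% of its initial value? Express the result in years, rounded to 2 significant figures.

For a linear reservoir the anomaly decays as exp(−t/τ) with τ = M/F = 1550/41.3 = 37.53 yr.
exp(−t/τ) = 0.15 ⇒ t = −τ ln(0.15) = 37.53 × 1.897 = 71.20 yr.

71 yr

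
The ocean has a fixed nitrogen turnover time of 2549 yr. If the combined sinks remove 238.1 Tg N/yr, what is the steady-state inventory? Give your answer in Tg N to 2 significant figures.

τ = M/F ⇒ M = τ × F = 2549 × 238.1 = 606900 Tg N.

610000 Tg N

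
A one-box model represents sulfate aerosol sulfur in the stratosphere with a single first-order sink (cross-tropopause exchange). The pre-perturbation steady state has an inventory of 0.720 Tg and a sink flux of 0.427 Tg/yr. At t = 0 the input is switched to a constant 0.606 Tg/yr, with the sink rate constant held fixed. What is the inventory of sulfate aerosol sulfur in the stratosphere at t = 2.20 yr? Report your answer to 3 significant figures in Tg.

0.940 Tg

Residence time τ = M₀/F₀ = 1.686 yr. The eventual steady state is M_∞ = M₀·(F₁/F₀) = 0.720 × 0.606/0.427 = 1.0218 Tg.
The anomaly ΔM(t) = M(t) − M_∞ decays as ΔM₀·e^(−t/τ) with ΔM₀ = 0.720 − 1.0218 = −0.3018 Tg.
At t = 2.20 yr, e^(−t/τ) = e^(−1.305) = 0.2712, so ΔM = −0.08187 Tg and M = 1.0218 − 0.08187 = 0.93996 Tg.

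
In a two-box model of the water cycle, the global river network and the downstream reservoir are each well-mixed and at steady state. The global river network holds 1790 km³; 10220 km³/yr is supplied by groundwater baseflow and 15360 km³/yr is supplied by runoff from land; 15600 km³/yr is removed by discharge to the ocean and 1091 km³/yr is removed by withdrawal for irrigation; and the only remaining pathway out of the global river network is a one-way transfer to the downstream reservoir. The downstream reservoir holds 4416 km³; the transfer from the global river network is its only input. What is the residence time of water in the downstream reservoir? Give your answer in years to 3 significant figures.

Balance the global river network: ΣF_in = 10220 + 15360 = 25580 km³/yr.
Transfer to the downstream reservoir = ΣF_in − (15600 + 1091) = 8889.0 km³/yr.
At steady state the output of the downstream reservoir equals its input, 8889.0 km³/yr.
τ = M / F = 4416 / 8889.0 = 0.4968 yr.

0.497 yr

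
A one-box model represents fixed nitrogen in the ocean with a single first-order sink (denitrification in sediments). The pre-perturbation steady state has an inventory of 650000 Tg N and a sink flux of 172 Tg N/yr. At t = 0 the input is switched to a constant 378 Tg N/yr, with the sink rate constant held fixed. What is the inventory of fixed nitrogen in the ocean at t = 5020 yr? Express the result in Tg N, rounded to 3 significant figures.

1.22×10^6 Tg N

The sink rate constant is k = F₀/M₀ = 172/650000 = 0.0002646 yr⁻¹.
Solving dM/dt = F₁ − kM with M(0) = M₀ gives M(t) = F₁/k + (M₀ − F₁/k)·e^(−kt).
F₁/k = 378/0.0002646 = 1.4285×10^6 Tg N; kt = 0.0002646 × 5020 = 1.328, e^(−kt) = 0.2649.
M(5020) = 1.4285×10^6 + (650000 − 1.4285×10^6) × 0.2649 = 1.4285×10^6 − 206200 = 1.2223×10^6 Tg N.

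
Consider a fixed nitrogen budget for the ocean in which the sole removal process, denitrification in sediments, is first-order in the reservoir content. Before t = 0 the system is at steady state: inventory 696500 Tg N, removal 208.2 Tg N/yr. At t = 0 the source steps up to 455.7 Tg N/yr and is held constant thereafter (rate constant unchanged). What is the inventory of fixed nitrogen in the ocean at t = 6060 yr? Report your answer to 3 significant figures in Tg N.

1.39×10^6 Tg N

The sink rate constant is k = F₀/M₀ = 208.2/696500 = 0.0002989 yr⁻¹.
Solving dM/dt = F₁ − kM with M(0) = M₀ gives M(t) = F₁/k + (M₀ − F₁/k)·e^(−kt).
F₁/k = 455.7/0.0002989 = 1.5245×10^6 Tg N; kt = 0.0002989 × 6060 = 1.811, e^(−kt) = 0.1634.
M(6060) = 1.5245×10^6 + (696500 − 1.5245×10^6) × 0.1634 = 1.5245×10^6 − 135300 = 1.3892×10^6 Tg N.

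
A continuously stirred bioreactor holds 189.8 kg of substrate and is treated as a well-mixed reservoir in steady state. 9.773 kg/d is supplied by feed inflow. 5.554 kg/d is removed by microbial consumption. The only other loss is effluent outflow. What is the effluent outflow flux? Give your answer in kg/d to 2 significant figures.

4.2 kg/d

At steady state ΣF_in = ΣF_out.
ΣF_in = 9.7730 kg/d.
Effluent outflow flux = ΣF_in − (5.554) = 9.7730 − 5.554 = 4.219 kg/d.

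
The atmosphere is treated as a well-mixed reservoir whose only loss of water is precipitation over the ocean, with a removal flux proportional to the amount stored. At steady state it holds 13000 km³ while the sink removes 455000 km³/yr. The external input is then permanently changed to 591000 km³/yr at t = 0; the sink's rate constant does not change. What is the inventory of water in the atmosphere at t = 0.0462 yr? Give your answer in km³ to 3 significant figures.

16100 km³

The sink rate constant is k = F₀/M₀ = 455000/13000 = 35.00 yr⁻¹.
Solving dM/dt = F₁ − kM with M(0) = M₀ gives M(t) = F₁/k + (M₀ − F₁/k)·e^(−kt).
F₁/k = 591000/35.00 = 16886 km³; kt = 35.00 × 0.0462 = 1.617, e^(−kt) = 0.1985.
M(0.0462) = 16886 + (13000 − 16886) × 0.1985 = 16886 − 771.3 = 16114 km³.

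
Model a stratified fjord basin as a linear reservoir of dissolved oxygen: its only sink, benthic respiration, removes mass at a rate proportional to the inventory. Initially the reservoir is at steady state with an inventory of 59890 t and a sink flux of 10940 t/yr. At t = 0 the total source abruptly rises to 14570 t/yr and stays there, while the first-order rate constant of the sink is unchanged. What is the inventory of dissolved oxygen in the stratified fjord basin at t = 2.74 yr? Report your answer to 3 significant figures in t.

Residence time τ = M₀/F₀ = 5.474 yr. The eventual steady state is M_∞ = M₀·(F₁/F₀) = 59890 × 14570/10940 = 79762 t.
The anomaly ΔM(t) = M(t) − M_∞ decays as ΔM₀·e^(−t/τ) with ΔM₀ = 59890 − 79762 = −19870 t.
At t = 2.74 yr, e^(−t/τ) = e^(−0.5005) = 0.6062, so ΔM = −12050 t and M = 79762 − 12050 = 67715 t.

67700 t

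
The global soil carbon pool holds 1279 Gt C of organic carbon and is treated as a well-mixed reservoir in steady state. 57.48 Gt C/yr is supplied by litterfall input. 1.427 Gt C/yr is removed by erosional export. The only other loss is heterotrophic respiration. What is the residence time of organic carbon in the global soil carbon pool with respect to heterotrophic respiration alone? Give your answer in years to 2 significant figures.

23 yr

At steady state ΣF_in = ΣF_out.
ΣF_in = 57.480 Gt C/yr.
Heterotrophic respiration flux = ΣF_in − (1.427) = 57.480 − 1.427 = 56.05 Gt C/yr.
τ = M / F = 1279 / 56.05 = 22.82 yr.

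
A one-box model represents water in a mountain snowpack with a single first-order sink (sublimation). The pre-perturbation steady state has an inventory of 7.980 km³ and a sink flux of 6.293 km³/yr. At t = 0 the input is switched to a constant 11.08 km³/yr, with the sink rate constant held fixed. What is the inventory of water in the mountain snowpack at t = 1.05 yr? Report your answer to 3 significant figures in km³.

11.4 km³

τ = M₀/F₀ = 7.980/6.293 = 1.268 yr; rate constant k = 1/τ.
New steady state M_∞ = F₁/k = F₁·τ = 11.08 × 1.268 = 14.050 km³.
M(t) = M_∞ + (M₀ − M_∞)·e^(−t/τ); t/τ = 1.05/1.268 = 0.8280, so e^(−t/τ) = 0.4369.
M(t) = 14.050 − 6.070 × 0.4369 = 11.398 km³.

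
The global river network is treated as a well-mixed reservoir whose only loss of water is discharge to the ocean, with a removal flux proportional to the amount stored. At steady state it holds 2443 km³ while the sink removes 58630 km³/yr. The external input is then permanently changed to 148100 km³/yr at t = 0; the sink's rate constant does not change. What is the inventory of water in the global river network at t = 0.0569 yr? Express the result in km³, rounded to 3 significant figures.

τ = M₀/F₀ = 2443/58630 = 0.04167 yr; rate constant k = 1/τ.
New steady state M_∞ = F₁/k = F₁·τ = 148100 × 0.04167 = 6171.0 km³.
M(t) = M_∞ + (M₀ − M_∞)·e^(−t/τ); t/τ = 0.0569/0.04167 = 1.366, so e^(−t/τ) = 0.2552.
M(t) = 6171.0 − 3728 × 0.2552 = 5219.5 km³.

5220 km³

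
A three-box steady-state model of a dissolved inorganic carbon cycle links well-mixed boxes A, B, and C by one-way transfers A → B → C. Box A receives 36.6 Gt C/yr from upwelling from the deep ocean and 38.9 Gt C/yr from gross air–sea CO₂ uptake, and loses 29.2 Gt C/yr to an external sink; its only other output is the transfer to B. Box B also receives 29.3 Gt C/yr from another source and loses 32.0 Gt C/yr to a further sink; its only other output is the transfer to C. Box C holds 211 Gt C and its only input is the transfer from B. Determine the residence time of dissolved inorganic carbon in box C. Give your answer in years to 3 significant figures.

Box A: F(A→B) = (36.6 + 38.9) − 29.2 = 46.300 Gt C/yr.
Box B: F(B→C) = (46.300 + 29.3) − 32.0 = 43.600 Gt C/yr.
Box C throughput = its input = 43.600 Gt C/yr; τ = 211 / 43.600 = 4.839 yr.

4.84 yr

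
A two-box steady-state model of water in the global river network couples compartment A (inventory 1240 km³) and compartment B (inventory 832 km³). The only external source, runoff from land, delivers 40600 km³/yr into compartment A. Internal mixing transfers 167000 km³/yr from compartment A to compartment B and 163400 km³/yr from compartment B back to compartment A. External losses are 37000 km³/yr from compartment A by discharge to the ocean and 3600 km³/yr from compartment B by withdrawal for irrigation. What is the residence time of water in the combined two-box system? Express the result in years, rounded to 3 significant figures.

Residence time in the combined system uses the total inventory and the total *external* removal — internal exchanges between the two boxes cancel.
M_total = 1240 + 832 = 2072.0 km³.
ΣF_external_out = 37000 + 3600 = 40600 km³/yr.
τ = M_total / ΣF_ext = 2072.0 / 40600 = 0.05103 yr.

0.0510 yr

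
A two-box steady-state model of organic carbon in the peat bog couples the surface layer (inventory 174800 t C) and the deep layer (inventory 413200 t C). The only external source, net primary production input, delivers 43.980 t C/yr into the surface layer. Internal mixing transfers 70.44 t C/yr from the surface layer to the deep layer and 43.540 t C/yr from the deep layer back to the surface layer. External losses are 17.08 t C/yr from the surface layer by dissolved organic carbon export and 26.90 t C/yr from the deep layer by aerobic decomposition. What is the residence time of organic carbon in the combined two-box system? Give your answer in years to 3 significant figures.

13400 yr

For the system as a whole, the A↔B exchange is internal and contributes nothing to the throughput; only the external sinks remove mass.
M_total = 174800 + 413200 = 588000 t C.
ΣF_external_out = 17.08 + 26.90 = 43.980 t C/yr.
τ = M_total / ΣF_ext = 588000 / 43.980 = 13370 yr.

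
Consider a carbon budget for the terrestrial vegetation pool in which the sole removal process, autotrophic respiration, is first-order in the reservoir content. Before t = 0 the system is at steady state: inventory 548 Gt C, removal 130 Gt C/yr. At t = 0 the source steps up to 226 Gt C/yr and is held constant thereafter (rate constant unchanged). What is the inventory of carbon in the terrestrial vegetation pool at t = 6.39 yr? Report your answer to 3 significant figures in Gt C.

864 Gt C

τ = M₀/F₀ = 548/130 = 4.215 yr; rate constant k = 1/τ.
New steady state M_∞ = F₁/k = F₁·τ = 226 × 4.215 = 952.68 Gt C.
M(t) = M_∞ + (M₀ − M_∞)·e^(−t/τ); t/τ = 6.39/4.215 = 1.516, so e^(−t/τ) = 0.2196.
M(t) = 952.68 − 404.7 × 0.2196 = 863.80 Gt C.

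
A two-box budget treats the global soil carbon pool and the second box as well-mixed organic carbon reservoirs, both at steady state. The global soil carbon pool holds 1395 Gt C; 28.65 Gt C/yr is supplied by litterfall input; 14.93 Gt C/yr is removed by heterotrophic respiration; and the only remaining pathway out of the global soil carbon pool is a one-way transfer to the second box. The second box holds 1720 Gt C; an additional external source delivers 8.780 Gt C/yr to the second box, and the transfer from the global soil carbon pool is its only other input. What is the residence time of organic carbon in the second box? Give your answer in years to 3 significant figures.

76.4 yr

Balance the global soil carbon pool: ΣF_in = 28.650 Gt C/yr.
Transfer to the second box = ΣF_in − (14.93) = 13.720 Gt C/yr.
Total input to the second box = 13.720 + 8.780 = 22.500 Gt C/yr; at steady state this equals its total output.
τ = M / F = 1720 / 22.500 = 76.44 yr.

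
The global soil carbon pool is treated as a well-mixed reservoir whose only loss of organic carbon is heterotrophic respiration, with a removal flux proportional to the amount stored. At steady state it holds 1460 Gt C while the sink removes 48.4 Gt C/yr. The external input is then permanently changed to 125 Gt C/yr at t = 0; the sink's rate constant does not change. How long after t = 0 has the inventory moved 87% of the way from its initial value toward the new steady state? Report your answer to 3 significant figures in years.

τ = M₀/F₀ = 1460/48.4 = 30.17 yr.
The remaining gap fraction is e^(−t/τ); 87% covered ⇒ e^(−t/τ) = 0.130.
t = −τ ln(0.130) = 30.17 × 2.040 = 61.54 yr.

61.5 yr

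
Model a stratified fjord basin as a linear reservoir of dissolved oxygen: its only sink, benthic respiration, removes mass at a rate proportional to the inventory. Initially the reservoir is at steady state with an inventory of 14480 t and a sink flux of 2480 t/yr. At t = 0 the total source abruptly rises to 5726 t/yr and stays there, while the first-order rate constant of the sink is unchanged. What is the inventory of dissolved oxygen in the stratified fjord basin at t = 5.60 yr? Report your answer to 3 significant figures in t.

26200 t

τ = M₀/F₀ = 14480/2480 = 5.839 yr; rate constant k = 1/τ.
New steady state M_∞ = F₁/k = F₁·τ = 5726 × 5.839 = 33432 t.
M(t) = M_∞ + (M₀ − M_∞)·e^(−t/τ); t/τ = 5.60/5.839 = 0.9591, so e^(−t/τ) = 0.3832.
M(t) = 33432 − 18950 × 0.3832 = 26169 t.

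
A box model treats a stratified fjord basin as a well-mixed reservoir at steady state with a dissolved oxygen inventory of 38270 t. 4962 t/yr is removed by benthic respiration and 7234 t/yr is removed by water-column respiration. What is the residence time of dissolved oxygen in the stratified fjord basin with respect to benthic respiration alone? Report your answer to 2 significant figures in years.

Residence time with respect to a single sink: τ = M / F_sink.
τ = 38270 / 4962 = 7.713 yr.

7.7 yr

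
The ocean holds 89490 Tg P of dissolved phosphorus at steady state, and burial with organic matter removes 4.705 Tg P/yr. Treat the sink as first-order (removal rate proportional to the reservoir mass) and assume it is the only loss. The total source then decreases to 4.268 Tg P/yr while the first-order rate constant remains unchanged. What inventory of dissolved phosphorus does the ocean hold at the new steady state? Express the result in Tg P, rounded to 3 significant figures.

81200 Tg P

Rate constant k = F/M = 4.705 / 89490 = 5.258×10^-5 yr⁻¹.
At the new steady state, source = k·M_new ⇒ M_new = 4.268 / 5.258×10^-5 = 81180 Tg P.
(Equivalently M_new = M × F_new/F_old = 89490 × 4.268/4.705.)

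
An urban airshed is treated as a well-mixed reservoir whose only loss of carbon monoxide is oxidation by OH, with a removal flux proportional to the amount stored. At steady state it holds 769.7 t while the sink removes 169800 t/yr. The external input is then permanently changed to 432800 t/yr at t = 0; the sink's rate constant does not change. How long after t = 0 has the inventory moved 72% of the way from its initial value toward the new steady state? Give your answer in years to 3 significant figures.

τ = M₀/F₀ = 769.7/169800 = 0.004533 yr.
The remaining gap fraction is e^(−t/τ); 72% covered ⇒ e^(−t/τ) = 0.280.
t = −τ ln(0.280) = 0.004533 × 1.273 = 0.005770 yr.

0.00577 yr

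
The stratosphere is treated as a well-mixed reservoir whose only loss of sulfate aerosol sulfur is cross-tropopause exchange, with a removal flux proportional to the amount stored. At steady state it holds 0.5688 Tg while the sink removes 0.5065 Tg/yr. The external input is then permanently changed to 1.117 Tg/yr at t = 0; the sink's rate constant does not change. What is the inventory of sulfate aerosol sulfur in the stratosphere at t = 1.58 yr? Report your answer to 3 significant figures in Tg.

Residence time τ = M₀/F₀ = 1.123 yr. The eventual steady state is M_∞ = M₀·(F₁/F₀) = 0.5688 × 1.117/0.5065 = 1.2544 Tg.
The anomaly ΔM(t) = M(t) − M_∞ decays as ΔM₀·e^(−t/τ) with ΔM₀ = 0.5688 − 1.2544 = −0.6856 Tg.
At t = 1.58 yr, e^(−t/τ) = e^(−1.407) = 0.2449, so ΔM = −0.1679 Tg and M = 1.2544 − 0.1679 = 1.0865 Tg.

1.09 Tg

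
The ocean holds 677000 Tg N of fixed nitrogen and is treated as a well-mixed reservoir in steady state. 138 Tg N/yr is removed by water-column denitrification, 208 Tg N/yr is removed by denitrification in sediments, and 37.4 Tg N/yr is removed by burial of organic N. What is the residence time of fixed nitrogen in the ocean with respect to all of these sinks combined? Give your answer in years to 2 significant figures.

1800 yr

Total removal flux = 138 + 208 + 37.4 = 383.40 Tg N/yr.
τ = M / ΣF_out = 677000 / 383.40 = 1766 yr.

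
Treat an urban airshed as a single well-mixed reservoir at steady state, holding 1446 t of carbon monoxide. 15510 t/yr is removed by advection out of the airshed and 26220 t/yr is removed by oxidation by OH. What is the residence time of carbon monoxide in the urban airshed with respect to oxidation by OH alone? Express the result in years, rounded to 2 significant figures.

0.055 yr

Residence time with respect to a single sink: τ = M / F_sink.
τ = 1446 / 26220 = 0.05515 yr.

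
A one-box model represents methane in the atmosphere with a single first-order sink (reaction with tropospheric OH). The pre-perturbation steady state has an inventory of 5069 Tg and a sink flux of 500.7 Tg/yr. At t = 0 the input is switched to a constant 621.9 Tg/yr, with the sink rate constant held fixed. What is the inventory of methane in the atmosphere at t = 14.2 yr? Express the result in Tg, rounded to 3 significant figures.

The sink rate constant is k = F₀/M₀ = 500.7/5069 = 0.09878 yr⁻¹.
Solving dM/dt = F₁ − kM with M(0) = M₀ gives M(t) = F₁/k + (M₀ − F₁/k)·e^(−kt).
F₁/k = 621.9/0.09878 = 6296.0 Tg; kt = 0.09878 × 14.2 = 1.403, e^(−kt) = 0.2459.
M(14.2) = 6296.0 + (5069 − 6296.0) × 0.2459 = 6296.0 − 301.8 = 5994.2 Tg.

5990 Tg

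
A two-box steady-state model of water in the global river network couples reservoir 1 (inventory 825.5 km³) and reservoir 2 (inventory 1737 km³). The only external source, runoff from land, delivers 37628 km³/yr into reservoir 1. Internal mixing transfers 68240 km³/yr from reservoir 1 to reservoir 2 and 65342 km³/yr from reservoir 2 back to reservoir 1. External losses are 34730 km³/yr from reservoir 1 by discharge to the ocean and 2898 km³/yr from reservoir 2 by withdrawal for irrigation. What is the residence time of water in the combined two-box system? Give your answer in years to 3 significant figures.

0.0681 yr

Treat the two boxes together as one reservoir: the mixing fluxes between them are internal recycling, so τ = ΣM / Σ(external losses).
M_total = 825.5 + 1737 = 2562.5 km³.
ΣF_external_out = 34730 + 2898 = 37628 km³/yr.
τ = M_total / ΣF_ext = 2562.5 / 37628 = 0.06810 yr.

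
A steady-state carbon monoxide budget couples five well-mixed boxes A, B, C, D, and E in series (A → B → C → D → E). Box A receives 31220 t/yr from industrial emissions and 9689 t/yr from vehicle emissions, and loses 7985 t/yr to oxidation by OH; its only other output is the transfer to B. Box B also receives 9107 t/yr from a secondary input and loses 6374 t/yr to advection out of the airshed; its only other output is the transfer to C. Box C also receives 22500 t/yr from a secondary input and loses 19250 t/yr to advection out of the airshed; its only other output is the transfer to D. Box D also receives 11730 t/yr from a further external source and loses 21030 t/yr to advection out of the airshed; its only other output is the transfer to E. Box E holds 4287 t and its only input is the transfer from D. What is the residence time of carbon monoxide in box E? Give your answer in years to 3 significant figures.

Box A: F(A→B) = (31220 + 9689) − 7985 = 32924 t/yr.
Box B: F(B→C) = (32924 + 9107) − 6374 = 35657 t/yr.
Box C: F(C→D) = (35657 + 22500) − 19250 = 38907 t/yr.
Box D: F(D→E) = (38907 + 11730) − 21030 = 29607 t/yr.
Box E throughput = its input = 29607 t/yr; τ = 4287 / 29607 = 0.1448 yr.

0.145 yr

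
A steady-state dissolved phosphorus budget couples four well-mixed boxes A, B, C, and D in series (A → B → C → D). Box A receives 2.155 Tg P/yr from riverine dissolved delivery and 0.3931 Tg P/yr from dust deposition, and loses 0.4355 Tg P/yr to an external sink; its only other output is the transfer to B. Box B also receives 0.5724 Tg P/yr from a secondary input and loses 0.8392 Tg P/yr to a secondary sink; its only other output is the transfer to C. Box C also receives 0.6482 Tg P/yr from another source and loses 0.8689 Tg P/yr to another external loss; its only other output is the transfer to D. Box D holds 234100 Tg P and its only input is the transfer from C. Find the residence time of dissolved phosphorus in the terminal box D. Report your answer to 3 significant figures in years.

Box A: F(A→B) = (2.155 + 0.3931) − 0.4355 = 2.1126 Tg P/yr.
Box B: F(B→C) = (2.1126 + 0.5724) − 0.8392 = 1.8458 Tg P/yr.
Box C: F(C→D) = (1.8458 + 0.6482) − 0.8689 = 1.6251 Tg P/yr.
Box D throughput = its input = 1.6251 Tg P/yr; τ = 234100 / 1.6251 = 144100 yr.

144000 yr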